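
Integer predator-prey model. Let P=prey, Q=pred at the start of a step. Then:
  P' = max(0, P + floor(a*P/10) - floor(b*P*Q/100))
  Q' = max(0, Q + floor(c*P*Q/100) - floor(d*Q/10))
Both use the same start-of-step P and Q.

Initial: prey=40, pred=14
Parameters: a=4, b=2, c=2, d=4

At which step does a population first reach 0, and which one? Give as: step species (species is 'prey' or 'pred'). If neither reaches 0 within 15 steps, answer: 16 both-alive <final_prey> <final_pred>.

Answer: 16 both-alive 1 2

Derivation:
Step 1: prey: 40+16-11=45; pred: 14+11-5=20
Step 2: prey: 45+18-18=45; pred: 20+18-8=30
Step 3: prey: 45+18-27=36; pred: 30+27-12=45
Step 4: prey: 36+14-32=18; pred: 45+32-18=59
Step 5: prey: 18+7-21=4; pred: 59+21-23=57
Step 6: prey: 4+1-4=1; pred: 57+4-22=39
Step 7: prey: 1+0-0=1; pred: 39+0-15=24
Step 8: prey: 1+0-0=1; pred: 24+0-9=15
Step 9: prey: 1+0-0=1; pred: 15+0-6=9
Step 10: prey: 1+0-0=1; pred: 9+0-3=6
Step 11: prey: 1+0-0=1; pred: 6+0-2=4
Step 12: prey: 1+0-0=1; pred: 4+0-1=3
Step 13: prey: 1+0-0=1; pred: 3+0-1=2
Step 14: prey: 1+0-0=1; pred: 2+0-0=2
Steps 15-15: state stable at prey=1, pred=2 (no change)
No extinction within 15 steps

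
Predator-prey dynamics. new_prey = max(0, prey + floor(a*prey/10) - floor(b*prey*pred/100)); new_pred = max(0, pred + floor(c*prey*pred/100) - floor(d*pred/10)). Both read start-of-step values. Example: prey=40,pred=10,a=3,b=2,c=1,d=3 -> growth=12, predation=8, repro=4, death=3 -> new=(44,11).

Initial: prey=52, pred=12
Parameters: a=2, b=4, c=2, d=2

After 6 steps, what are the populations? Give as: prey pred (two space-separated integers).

Step 1: prey: 52+10-24=38; pred: 12+12-2=22
Step 2: prey: 38+7-33=12; pred: 22+16-4=34
Step 3: prey: 12+2-16=0; pred: 34+8-6=36
Step 4: prey: 0+0-0=0; pred: 36+0-7=29
Step 5: prey: 0+0-0=0; pred: 29+0-5=24
Step 6: prey: 0+0-0=0; pred: 24+0-4=20

Answer: 0 20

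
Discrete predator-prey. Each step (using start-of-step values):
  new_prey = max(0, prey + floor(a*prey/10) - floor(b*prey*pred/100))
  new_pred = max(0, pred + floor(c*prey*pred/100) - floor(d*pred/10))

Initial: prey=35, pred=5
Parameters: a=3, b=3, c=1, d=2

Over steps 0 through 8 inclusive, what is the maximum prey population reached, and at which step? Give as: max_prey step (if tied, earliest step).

Step 1: prey: 35+10-5=40; pred: 5+1-1=5
Step 2: prey: 40+12-6=46; pred: 5+2-1=6
Step 3: prey: 46+13-8=51; pred: 6+2-1=7
Step 4: prey: 51+15-10=56; pred: 7+3-1=9
Step 5: prey: 56+16-15=57; pred: 9+5-1=13
Step 6: prey: 57+17-22=52; pred: 13+7-2=18
Step 7: prey: 52+15-28=39; pred: 18+9-3=24
Step 8: prey: 39+11-28=22; pred: 24+9-4=29
Max prey = 57 at step 5

Answer: 57 5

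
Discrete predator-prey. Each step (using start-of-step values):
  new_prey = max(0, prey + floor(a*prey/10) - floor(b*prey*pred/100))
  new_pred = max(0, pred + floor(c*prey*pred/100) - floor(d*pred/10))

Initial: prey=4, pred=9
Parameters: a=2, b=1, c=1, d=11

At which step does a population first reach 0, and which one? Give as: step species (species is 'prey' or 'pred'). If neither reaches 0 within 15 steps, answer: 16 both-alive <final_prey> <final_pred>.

Step 1: prey: 4+0-0=4; pred: 9+0-9=0
First extinction: pred at step 1

Answer: 1 pred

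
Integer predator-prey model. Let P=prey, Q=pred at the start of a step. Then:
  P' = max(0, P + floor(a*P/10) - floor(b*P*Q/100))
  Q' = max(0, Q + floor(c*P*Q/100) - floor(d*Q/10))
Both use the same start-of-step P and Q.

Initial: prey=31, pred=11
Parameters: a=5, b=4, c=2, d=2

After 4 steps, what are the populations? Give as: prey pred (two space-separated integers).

Answer: 7 35

Derivation:
Step 1: prey: 31+15-13=33; pred: 11+6-2=15
Step 2: prey: 33+16-19=30; pred: 15+9-3=21
Step 3: prey: 30+15-25=20; pred: 21+12-4=29
Step 4: prey: 20+10-23=7; pred: 29+11-5=35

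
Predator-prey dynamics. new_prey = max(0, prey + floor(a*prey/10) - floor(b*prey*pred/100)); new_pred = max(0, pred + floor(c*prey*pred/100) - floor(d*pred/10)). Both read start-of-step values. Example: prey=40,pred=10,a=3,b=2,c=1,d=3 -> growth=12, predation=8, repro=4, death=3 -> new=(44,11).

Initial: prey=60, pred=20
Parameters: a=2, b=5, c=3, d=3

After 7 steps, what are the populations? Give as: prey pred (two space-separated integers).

Answer: 0 10

Derivation:
Step 1: prey: 60+12-60=12; pred: 20+36-6=50
Step 2: prey: 12+2-30=0; pred: 50+18-15=53
Step 3: prey: 0+0-0=0; pred: 53+0-15=38
Step 4: prey: 0+0-0=0; pred: 38+0-11=27
Step 5: prey: 0+0-0=0; pred: 27+0-8=19
Step 6: prey: 0+0-0=0; pred: 19+0-5=14
Step 7: prey: 0+0-0=0; pred: 14+0-4=10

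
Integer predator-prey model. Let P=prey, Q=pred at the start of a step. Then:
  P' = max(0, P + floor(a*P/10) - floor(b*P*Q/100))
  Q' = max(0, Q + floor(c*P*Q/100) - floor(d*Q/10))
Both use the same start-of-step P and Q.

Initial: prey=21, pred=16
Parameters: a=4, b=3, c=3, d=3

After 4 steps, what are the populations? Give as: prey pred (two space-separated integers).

Step 1: prey: 21+8-10=19; pred: 16+10-4=22
Step 2: prey: 19+7-12=14; pred: 22+12-6=28
Step 3: prey: 14+5-11=8; pred: 28+11-8=31
Step 4: prey: 8+3-7=4; pred: 31+7-9=29

Answer: 4 29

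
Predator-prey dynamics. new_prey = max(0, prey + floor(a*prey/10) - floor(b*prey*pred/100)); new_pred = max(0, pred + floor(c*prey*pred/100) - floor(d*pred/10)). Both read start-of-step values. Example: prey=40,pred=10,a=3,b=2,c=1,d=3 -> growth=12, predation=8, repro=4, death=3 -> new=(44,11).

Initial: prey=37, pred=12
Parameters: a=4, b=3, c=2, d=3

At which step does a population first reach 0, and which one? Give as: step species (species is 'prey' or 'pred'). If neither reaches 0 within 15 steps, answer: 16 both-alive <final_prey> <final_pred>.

Answer: 16 both-alive 1 3

Derivation:
Step 1: prey: 37+14-13=38; pred: 12+8-3=17
Step 2: prey: 38+15-19=34; pred: 17+12-5=24
Step 3: prey: 34+13-24=23; pred: 24+16-7=33
Step 4: prey: 23+9-22=10; pred: 33+15-9=39
Step 5: prey: 10+4-11=3; pred: 39+7-11=35
Step 6: prey: 3+1-3=1; pred: 35+2-10=27
Step 7: prey: 1+0-0=1; pred: 27+0-8=19
Step 8: prey: 1+0-0=1; pred: 19+0-5=14
Step 9: prey: 1+0-0=1; pred: 14+0-4=10
Step 10: prey: 1+0-0=1; pred: 10+0-3=7
Step 11: prey: 1+0-0=1; pred: 7+0-2=5
Step 12: prey: 1+0-0=1; pred: 5+0-1=4
Step 13: prey: 1+0-0=1; pred: 4+0-1=3
Step 14: prey: 1+0-0=1; pred: 3+0-0=3
Steps 15-15: state stable at prey=1, pred=3 (no change)
No extinction within 15 steps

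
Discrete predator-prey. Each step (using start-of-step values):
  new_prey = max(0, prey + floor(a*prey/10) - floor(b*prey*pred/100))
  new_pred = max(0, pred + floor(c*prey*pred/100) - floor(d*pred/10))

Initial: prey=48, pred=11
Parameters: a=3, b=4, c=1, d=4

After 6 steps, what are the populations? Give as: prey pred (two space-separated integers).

Step 1: prey: 48+14-21=41; pred: 11+5-4=12
Step 2: prey: 41+12-19=34; pred: 12+4-4=12
Step 3: prey: 34+10-16=28; pred: 12+4-4=12
Step 4: prey: 28+8-13=23; pred: 12+3-4=11
Step 5: prey: 23+6-10=19; pred: 11+2-4=9
Step 6: prey: 19+5-6=18; pred: 9+1-3=7

Answer: 18 7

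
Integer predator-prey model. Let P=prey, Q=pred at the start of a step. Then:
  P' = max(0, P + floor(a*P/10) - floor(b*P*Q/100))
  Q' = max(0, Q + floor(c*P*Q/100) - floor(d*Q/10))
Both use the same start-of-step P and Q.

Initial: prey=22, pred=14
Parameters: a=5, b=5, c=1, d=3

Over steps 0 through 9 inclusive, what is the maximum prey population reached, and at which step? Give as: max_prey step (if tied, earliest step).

Step 1: prey: 22+11-15=18; pred: 14+3-4=13
Step 2: prey: 18+9-11=16; pred: 13+2-3=12
Step 3: prey: 16+8-9=15; pred: 12+1-3=10
Step 4: prey: 15+7-7=15; pred: 10+1-3=8
Step 5: prey: 15+7-6=16; pred: 8+1-2=7
Step 6: prey: 16+8-5=19; pred: 7+1-2=6
Step 7: prey: 19+9-5=23; pred: 6+1-1=6
Step 8: prey: 23+11-6=28; pred: 6+1-1=6
Step 9: prey: 28+14-8=34; pred: 6+1-1=6
Max prey = 34 at step 9

Answer: 34 9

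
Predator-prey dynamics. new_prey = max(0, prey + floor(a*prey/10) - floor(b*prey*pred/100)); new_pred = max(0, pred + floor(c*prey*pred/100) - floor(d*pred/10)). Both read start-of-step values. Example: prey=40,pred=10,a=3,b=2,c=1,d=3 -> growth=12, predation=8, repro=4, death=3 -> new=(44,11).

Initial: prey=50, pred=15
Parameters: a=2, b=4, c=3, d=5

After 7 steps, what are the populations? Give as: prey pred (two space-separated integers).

Step 1: prey: 50+10-30=30; pred: 15+22-7=30
Step 2: prey: 30+6-36=0; pred: 30+27-15=42
Step 3: prey: 0+0-0=0; pred: 42+0-21=21
Step 4: prey: 0+0-0=0; pred: 21+0-10=11
Step 5: prey: 0+0-0=0; pred: 11+0-5=6
Step 6: prey: 0+0-0=0; pred: 6+0-3=3
Step 7: prey: 0+0-0=0; pred: 3+0-1=2

Answer: 0 2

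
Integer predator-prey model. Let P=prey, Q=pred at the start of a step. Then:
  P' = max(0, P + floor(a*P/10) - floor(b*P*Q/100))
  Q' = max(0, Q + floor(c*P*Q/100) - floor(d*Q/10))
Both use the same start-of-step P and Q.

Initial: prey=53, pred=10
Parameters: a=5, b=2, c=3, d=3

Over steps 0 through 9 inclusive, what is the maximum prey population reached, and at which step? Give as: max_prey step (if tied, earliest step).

Step 1: prey: 53+26-10=69; pred: 10+15-3=22
Step 2: prey: 69+34-30=73; pred: 22+45-6=61
Step 3: prey: 73+36-89=20; pred: 61+133-18=176
Step 4: prey: 20+10-70=0; pred: 176+105-52=229
Step 5: prey: 0+0-0=0; pred: 229+0-68=161
Step 6: prey: 0+0-0=0; pred: 161+0-48=113
Step 7: prey: 0+0-0=0; pred: 113+0-33=80
Step 8: prey: 0+0-0=0; pred: 80+0-24=56
Step 9: prey: 0+0-0=0; pred: 56+0-16=40
Max prey = 73 at step 2

Answer: 73 2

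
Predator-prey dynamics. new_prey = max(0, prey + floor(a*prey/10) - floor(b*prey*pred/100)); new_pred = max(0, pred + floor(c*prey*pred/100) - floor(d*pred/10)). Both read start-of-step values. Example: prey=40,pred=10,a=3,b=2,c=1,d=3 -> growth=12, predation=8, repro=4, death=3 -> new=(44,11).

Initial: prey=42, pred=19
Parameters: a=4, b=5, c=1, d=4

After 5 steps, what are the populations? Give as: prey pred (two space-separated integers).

Step 1: prey: 42+16-39=19; pred: 19+7-7=19
Step 2: prey: 19+7-18=8; pred: 19+3-7=15
Step 3: prey: 8+3-6=5; pred: 15+1-6=10
Step 4: prey: 5+2-2=5; pred: 10+0-4=6
Step 5: prey: 5+2-1=6; pred: 6+0-2=4

Answer: 6 4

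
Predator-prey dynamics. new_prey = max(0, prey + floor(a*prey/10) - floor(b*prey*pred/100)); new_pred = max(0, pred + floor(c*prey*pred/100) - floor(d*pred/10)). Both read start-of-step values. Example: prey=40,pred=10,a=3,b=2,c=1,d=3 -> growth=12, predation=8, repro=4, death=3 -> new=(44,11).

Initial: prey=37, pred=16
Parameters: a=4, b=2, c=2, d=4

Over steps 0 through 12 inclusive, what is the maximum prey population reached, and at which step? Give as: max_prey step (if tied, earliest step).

Answer: 40 1

Derivation:
Step 1: prey: 37+14-11=40; pred: 16+11-6=21
Step 2: prey: 40+16-16=40; pred: 21+16-8=29
Step 3: prey: 40+16-23=33; pred: 29+23-11=41
Step 4: prey: 33+13-27=19; pred: 41+27-16=52
Step 5: prey: 19+7-19=7; pred: 52+19-20=51
Step 6: prey: 7+2-7=2; pred: 51+7-20=38
Step 7: prey: 2+0-1=1; pred: 38+1-15=24
Step 8: prey: 1+0-0=1; pred: 24+0-9=15
Step 9: prey: 1+0-0=1; pred: 15+0-6=9
Step 10: prey: 1+0-0=1; pred: 9+0-3=6
Step 11: prey: 1+0-0=1; pred: 6+0-2=4
Step 12: prey: 1+0-0=1; pred: 4+0-1=3
Max prey = 40 at step 1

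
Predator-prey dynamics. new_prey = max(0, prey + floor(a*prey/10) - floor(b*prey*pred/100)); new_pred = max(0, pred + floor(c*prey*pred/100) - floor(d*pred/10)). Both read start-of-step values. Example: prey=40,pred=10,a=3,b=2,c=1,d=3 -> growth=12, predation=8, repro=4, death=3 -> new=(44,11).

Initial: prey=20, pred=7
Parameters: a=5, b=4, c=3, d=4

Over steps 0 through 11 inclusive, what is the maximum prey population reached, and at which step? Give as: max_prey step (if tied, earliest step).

Answer: 29 3

Derivation:
Step 1: prey: 20+10-5=25; pred: 7+4-2=9
Step 2: prey: 25+12-9=28; pred: 9+6-3=12
Step 3: prey: 28+14-13=29; pred: 12+10-4=18
Step 4: prey: 29+14-20=23; pred: 18+15-7=26
Step 5: prey: 23+11-23=11; pred: 26+17-10=33
Step 6: prey: 11+5-14=2; pred: 33+10-13=30
Step 7: prey: 2+1-2=1; pred: 30+1-12=19
Step 8: prey: 1+0-0=1; pred: 19+0-7=12
Step 9: prey: 1+0-0=1; pred: 12+0-4=8
Step 10: prey: 1+0-0=1; pred: 8+0-3=5
Step 11: prey: 1+0-0=1; pred: 5+0-2=3
Max prey = 29 at step 3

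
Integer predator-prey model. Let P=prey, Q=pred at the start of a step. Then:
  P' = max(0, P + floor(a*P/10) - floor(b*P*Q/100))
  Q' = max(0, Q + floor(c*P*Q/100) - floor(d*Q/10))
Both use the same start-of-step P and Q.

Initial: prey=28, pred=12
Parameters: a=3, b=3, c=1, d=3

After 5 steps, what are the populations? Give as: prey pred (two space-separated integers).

Step 1: prey: 28+8-10=26; pred: 12+3-3=12
Step 2: prey: 26+7-9=24; pred: 12+3-3=12
Step 3: prey: 24+7-8=23; pred: 12+2-3=11
Step 4: prey: 23+6-7=22; pred: 11+2-3=10
Step 5: prey: 22+6-6=22; pred: 10+2-3=9

Answer: 22 9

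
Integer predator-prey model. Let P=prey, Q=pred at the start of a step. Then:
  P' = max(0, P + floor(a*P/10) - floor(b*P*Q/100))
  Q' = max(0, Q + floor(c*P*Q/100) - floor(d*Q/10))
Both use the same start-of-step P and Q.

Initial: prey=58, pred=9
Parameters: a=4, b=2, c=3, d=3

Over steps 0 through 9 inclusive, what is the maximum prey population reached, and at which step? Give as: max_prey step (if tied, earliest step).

Answer: 71 1

Derivation:
Step 1: prey: 58+23-10=71; pred: 9+15-2=22
Step 2: prey: 71+28-31=68; pred: 22+46-6=62
Step 3: prey: 68+27-84=11; pred: 62+126-18=170
Step 4: prey: 11+4-37=0; pred: 170+56-51=175
Step 5: prey: 0+0-0=0; pred: 175+0-52=123
Step 6: prey: 0+0-0=0; pred: 123+0-36=87
Step 7: prey: 0+0-0=0; pred: 87+0-26=61
Step 8: prey: 0+0-0=0; pred: 61+0-18=43
Step 9: prey: 0+0-0=0; pred: 43+0-12=31
Max prey = 71 at step 1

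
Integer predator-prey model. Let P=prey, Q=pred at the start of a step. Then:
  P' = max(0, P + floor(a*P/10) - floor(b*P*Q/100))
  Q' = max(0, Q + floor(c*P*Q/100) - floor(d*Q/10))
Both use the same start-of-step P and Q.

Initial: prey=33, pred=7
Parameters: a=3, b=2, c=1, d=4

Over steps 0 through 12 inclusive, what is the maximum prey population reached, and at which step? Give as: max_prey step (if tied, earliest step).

Step 1: prey: 33+9-4=38; pred: 7+2-2=7
Step 2: prey: 38+11-5=44; pred: 7+2-2=7
Step 3: prey: 44+13-6=51; pred: 7+3-2=8
Step 4: prey: 51+15-8=58; pred: 8+4-3=9
Step 5: prey: 58+17-10=65; pred: 9+5-3=11
Step 6: prey: 65+19-14=70; pred: 11+7-4=14
Step 7: prey: 70+21-19=72; pred: 14+9-5=18
Step 8: prey: 72+21-25=68; pred: 18+12-7=23
Step 9: prey: 68+20-31=57; pred: 23+15-9=29
Step 10: prey: 57+17-33=41; pred: 29+16-11=34
Step 11: prey: 41+12-27=26; pred: 34+13-13=34
Step 12: prey: 26+7-17=16; pred: 34+8-13=29
Max prey = 72 at step 7

Answer: 72 7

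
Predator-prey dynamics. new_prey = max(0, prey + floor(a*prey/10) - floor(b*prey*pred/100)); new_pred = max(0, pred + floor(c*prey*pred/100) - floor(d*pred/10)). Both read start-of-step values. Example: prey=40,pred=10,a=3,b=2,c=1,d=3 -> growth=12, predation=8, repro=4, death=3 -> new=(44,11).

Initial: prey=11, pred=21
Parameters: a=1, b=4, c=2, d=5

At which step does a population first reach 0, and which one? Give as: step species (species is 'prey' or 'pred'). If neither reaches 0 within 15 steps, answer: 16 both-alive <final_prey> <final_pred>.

Answer: 16 both-alive 2 1

Derivation:
Step 1: prey: 11+1-9=3; pred: 21+4-10=15
Step 2: prey: 3+0-1=2; pred: 15+0-7=8
Step 3: prey: 2+0-0=2; pred: 8+0-4=4
Step 4: prey: 2+0-0=2; pred: 4+0-2=2
Step 5: prey: 2+0-0=2; pred: 2+0-1=1
Step 6: prey: 2+0-0=2; pred: 1+0-0=1
Steps 7-15: state stable at prey=2, pred=1 (no change)
No extinction within 15 steps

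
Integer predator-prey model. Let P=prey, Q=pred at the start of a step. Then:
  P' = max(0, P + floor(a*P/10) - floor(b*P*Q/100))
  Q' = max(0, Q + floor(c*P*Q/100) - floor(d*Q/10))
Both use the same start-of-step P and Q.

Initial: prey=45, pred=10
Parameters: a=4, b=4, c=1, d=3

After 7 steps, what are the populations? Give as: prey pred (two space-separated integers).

Step 1: prey: 45+18-18=45; pred: 10+4-3=11
Step 2: prey: 45+18-19=44; pred: 11+4-3=12
Step 3: prey: 44+17-21=40; pred: 12+5-3=14
Step 4: prey: 40+16-22=34; pred: 14+5-4=15
Step 5: prey: 34+13-20=27; pred: 15+5-4=16
Step 6: prey: 27+10-17=20; pred: 16+4-4=16
Step 7: prey: 20+8-12=16; pred: 16+3-4=15

Answer: 16 15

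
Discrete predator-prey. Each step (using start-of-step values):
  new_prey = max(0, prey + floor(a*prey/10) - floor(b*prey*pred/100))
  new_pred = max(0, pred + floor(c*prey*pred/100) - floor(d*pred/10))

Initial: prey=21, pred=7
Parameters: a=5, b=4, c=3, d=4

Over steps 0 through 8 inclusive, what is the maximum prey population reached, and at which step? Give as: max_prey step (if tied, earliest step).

Answer: 30 2

Derivation:
Step 1: prey: 21+10-5=26; pred: 7+4-2=9
Step 2: prey: 26+13-9=30; pred: 9+7-3=13
Step 3: prey: 30+15-15=30; pred: 13+11-5=19
Step 4: prey: 30+15-22=23; pred: 19+17-7=29
Step 5: prey: 23+11-26=8; pred: 29+20-11=38
Step 6: prey: 8+4-12=0; pred: 38+9-15=32
Step 7: prey: 0+0-0=0; pred: 32+0-12=20
Step 8: prey: 0+0-0=0; pred: 20+0-8=12
Max prey = 30 at step 2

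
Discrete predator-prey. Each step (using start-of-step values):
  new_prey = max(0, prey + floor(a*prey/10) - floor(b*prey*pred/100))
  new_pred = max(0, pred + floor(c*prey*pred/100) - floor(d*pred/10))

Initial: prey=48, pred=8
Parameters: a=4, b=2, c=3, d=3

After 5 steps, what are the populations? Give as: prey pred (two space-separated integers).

Step 1: prey: 48+19-7=60; pred: 8+11-2=17
Step 2: prey: 60+24-20=64; pred: 17+30-5=42
Step 3: prey: 64+25-53=36; pred: 42+80-12=110
Step 4: prey: 36+14-79=0; pred: 110+118-33=195
Step 5: prey: 0+0-0=0; pred: 195+0-58=137

Answer: 0 137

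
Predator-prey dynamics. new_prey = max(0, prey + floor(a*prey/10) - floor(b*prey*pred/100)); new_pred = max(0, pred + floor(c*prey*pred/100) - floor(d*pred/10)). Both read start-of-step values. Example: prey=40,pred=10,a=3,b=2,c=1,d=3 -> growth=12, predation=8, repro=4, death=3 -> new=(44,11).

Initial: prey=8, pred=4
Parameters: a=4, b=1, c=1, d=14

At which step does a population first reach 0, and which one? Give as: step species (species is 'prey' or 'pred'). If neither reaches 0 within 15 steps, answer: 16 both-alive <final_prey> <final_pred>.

Answer: 1 pred

Derivation:
Step 1: prey: 8+3-0=11; pred: 4+0-5=0
First extinction: pred at step 1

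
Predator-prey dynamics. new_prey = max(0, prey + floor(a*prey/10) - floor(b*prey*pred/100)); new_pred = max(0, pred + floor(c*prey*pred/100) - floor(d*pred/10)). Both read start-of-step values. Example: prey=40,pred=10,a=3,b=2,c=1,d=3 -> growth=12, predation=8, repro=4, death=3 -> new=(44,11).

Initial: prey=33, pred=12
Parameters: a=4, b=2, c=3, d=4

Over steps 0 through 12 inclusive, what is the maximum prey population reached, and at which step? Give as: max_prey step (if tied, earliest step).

Step 1: prey: 33+13-7=39; pred: 12+11-4=19
Step 2: prey: 39+15-14=40; pred: 19+22-7=34
Step 3: prey: 40+16-27=29; pred: 34+40-13=61
Step 4: prey: 29+11-35=5; pred: 61+53-24=90
Step 5: prey: 5+2-9=0; pred: 90+13-36=67
Step 6: prey: 0+0-0=0; pred: 67+0-26=41
Step 7: prey: 0+0-0=0; pred: 41+0-16=25
Step 8: prey: 0+0-0=0; pred: 25+0-10=15
Step 9: prey: 0+0-0=0; pred: 15+0-6=9
Step 10: prey: 0+0-0=0; pred: 9+0-3=6
Step 11: prey: 0+0-0=0; pred: 6+0-2=4
Step 12: prey: 0+0-0=0; pred: 4+0-1=3
Max prey = 40 at step 2

Answer: 40 2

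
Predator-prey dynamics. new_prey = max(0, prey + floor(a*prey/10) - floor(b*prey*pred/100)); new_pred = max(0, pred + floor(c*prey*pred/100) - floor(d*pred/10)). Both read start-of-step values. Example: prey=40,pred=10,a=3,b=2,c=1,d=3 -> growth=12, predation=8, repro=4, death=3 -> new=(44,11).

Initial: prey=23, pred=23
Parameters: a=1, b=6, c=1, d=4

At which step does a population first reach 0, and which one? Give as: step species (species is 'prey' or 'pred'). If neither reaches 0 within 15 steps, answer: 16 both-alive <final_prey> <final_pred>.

Step 1: prey: 23+2-31=0; pred: 23+5-9=19
First extinction: prey at step 1

Answer: 1 prey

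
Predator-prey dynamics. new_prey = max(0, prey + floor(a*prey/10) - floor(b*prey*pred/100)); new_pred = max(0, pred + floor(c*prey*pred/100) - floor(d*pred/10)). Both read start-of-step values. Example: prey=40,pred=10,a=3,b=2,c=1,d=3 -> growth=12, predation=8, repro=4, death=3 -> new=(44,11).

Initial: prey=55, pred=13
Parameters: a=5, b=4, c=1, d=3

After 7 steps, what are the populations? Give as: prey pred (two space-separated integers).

Step 1: prey: 55+27-28=54; pred: 13+7-3=17
Step 2: prey: 54+27-36=45; pred: 17+9-5=21
Step 3: prey: 45+22-37=30; pred: 21+9-6=24
Step 4: prey: 30+15-28=17; pred: 24+7-7=24
Step 5: prey: 17+8-16=9; pred: 24+4-7=21
Step 6: prey: 9+4-7=6; pred: 21+1-6=16
Step 7: prey: 6+3-3=6; pred: 16+0-4=12

Answer: 6 12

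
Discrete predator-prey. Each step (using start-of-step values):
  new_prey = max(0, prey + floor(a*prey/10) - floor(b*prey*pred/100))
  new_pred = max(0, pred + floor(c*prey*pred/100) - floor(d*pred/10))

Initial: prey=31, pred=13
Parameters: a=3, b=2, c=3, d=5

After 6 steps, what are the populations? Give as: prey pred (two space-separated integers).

Step 1: prey: 31+9-8=32; pred: 13+12-6=19
Step 2: prey: 32+9-12=29; pred: 19+18-9=28
Step 3: prey: 29+8-16=21; pred: 28+24-14=38
Step 4: prey: 21+6-15=12; pred: 38+23-19=42
Step 5: prey: 12+3-10=5; pred: 42+15-21=36
Step 6: prey: 5+1-3=3; pred: 36+5-18=23

Answer: 3 23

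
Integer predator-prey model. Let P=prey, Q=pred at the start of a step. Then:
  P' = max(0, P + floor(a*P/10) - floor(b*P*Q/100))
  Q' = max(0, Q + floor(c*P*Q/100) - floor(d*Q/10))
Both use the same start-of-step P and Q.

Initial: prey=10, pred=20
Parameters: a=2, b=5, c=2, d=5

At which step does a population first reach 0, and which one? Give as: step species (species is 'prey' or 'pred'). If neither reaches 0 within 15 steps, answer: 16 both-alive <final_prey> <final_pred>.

Step 1: prey: 10+2-10=2; pred: 20+4-10=14
Step 2: prey: 2+0-1=1; pred: 14+0-7=7
Step 3: prey: 1+0-0=1; pred: 7+0-3=4
Step 4: prey: 1+0-0=1; pred: 4+0-2=2
Step 5: prey: 1+0-0=1; pred: 2+0-1=1
Step 6: prey: 1+0-0=1; pred: 1+0-0=1
Steps 7-15: state stable at prey=1, pred=1 (no change)
No extinction within 15 steps

Answer: 16 both-alive 1 1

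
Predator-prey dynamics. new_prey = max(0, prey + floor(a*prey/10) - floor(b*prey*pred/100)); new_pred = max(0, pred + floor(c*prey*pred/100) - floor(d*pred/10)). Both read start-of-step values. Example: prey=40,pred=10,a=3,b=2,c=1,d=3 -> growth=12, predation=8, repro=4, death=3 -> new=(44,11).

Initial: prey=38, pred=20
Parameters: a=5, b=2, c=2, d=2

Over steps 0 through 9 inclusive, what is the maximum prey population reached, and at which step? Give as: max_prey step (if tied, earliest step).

Step 1: prey: 38+19-15=42; pred: 20+15-4=31
Step 2: prey: 42+21-26=37; pred: 31+26-6=51
Step 3: prey: 37+18-37=18; pred: 51+37-10=78
Step 4: prey: 18+9-28=0; pred: 78+28-15=91
Step 5: prey: 0+0-0=0; pred: 91+0-18=73
Step 6: prey: 0+0-0=0; pred: 73+0-14=59
Step 7: prey: 0+0-0=0; pred: 59+0-11=48
Step 8: prey: 0+0-0=0; pred: 48+0-9=39
Step 9: prey: 0+0-0=0; pred: 39+0-7=32
Max prey = 42 at step 1

Answer: 42 1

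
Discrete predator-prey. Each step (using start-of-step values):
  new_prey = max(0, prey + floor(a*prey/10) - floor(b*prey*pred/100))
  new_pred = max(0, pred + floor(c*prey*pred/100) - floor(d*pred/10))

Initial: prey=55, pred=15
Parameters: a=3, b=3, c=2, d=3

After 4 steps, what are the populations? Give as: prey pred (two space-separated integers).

Answer: 0 36

Derivation:
Step 1: prey: 55+16-24=47; pred: 15+16-4=27
Step 2: prey: 47+14-38=23; pred: 27+25-8=44
Step 3: prey: 23+6-30=0; pred: 44+20-13=51
Step 4: prey: 0+0-0=0; pred: 51+0-15=36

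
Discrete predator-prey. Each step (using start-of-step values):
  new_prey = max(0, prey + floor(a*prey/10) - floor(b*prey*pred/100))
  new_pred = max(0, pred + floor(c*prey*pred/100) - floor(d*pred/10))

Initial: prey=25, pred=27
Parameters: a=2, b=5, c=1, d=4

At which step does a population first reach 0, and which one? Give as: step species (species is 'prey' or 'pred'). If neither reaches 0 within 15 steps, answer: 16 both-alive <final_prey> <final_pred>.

Answer: 1 prey

Derivation:
Step 1: prey: 25+5-33=0; pred: 27+6-10=23
First extinction: prey at step 1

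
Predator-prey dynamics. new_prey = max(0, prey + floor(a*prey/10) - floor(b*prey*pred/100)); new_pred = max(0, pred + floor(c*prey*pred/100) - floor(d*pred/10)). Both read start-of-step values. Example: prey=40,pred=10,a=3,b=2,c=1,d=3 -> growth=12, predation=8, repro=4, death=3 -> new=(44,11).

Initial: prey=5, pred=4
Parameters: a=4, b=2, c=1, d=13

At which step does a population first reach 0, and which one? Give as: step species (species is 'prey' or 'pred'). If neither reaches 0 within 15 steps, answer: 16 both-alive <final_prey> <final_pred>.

Step 1: prey: 5+2-0=7; pred: 4+0-5=0
First extinction: pred at step 1

Answer: 1 pred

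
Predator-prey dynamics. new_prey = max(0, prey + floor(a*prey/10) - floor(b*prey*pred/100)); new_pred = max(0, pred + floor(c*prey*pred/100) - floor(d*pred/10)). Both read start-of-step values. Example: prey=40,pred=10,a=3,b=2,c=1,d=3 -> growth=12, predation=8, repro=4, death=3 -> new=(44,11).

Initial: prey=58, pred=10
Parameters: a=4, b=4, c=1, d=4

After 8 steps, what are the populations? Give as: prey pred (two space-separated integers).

Answer: 19 10

Derivation:
Step 1: prey: 58+23-23=58; pred: 10+5-4=11
Step 2: prey: 58+23-25=56; pred: 11+6-4=13
Step 3: prey: 56+22-29=49; pred: 13+7-5=15
Step 4: prey: 49+19-29=39; pred: 15+7-6=16
Step 5: prey: 39+15-24=30; pred: 16+6-6=16
Step 6: prey: 30+12-19=23; pred: 16+4-6=14
Step 7: prey: 23+9-12=20; pred: 14+3-5=12
Step 8: prey: 20+8-9=19; pred: 12+2-4=10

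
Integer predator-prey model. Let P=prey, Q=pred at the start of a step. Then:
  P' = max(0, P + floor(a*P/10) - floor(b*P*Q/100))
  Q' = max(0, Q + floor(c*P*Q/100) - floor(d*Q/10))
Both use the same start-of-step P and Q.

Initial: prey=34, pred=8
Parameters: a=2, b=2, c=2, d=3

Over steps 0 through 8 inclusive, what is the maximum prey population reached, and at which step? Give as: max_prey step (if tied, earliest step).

Step 1: prey: 34+6-5=35; pred: 8+5-2=11
Step 2: prey: 35+7-7=35; pred: 11+7-3=15
Step 3: prey: 35+7-10=32; pred: 15+10-4=21
Step 4: prey: 32+6-13=25; pred: 21+13-6=28
Step 5: prey: 25+5-14=16; pred: 28+14-8=34
Step 6: prey: 16+3-10=9; pred: 34+10-10=34
Step 7: prey: 9+1-6=4; pred: 34+6-10=30
Step 8: prey: 4+0-2=2; pred: 30+2-9=23
Max prey = 35 at step 1

Answer: 35 1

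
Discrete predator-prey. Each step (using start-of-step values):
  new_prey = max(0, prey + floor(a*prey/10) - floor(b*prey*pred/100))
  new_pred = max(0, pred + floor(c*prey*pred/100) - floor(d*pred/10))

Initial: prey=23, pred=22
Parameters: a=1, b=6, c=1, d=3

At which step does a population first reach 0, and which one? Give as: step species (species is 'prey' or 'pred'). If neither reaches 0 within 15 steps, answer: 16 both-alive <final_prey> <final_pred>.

Answer: 1 prey

Derivation:
Step 1: prey: 23+2-30=0; pred: 22+5-6=21
First extinction: prey at step 1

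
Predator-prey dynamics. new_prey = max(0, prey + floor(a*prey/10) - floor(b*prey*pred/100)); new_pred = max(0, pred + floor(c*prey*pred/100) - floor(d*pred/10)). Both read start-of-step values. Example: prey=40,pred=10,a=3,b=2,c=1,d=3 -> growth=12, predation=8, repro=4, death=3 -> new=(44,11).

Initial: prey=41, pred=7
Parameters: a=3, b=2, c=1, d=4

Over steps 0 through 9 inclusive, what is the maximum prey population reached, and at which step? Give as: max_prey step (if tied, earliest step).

Step 1: prey: 41+12-5=48; pred: 7+2-2=7
Step 2: prey: 48+14-6=56; pred: 7+3-2=8
Step 3: prey: 56+16-8=64; pred: 8+4-3=9
Step 4: prey: 64+19-11=72; pred: 9+5-3=11
Step 5: prey: 72+21-15=78; pred: 11+7-4=14
Step 6: prey: 78+23-21=80; pred: 14+10-5=19
Step 7: prey: 80+24-30=74; pred: 19+15-7=27
Step 8: prey: 74+22-39=57; pred: 27+19-10=36
Step 9: prey: 57+17-41=33; pred: 36+20-14=42
Max prey = 80 at step 6

Answer: 80 6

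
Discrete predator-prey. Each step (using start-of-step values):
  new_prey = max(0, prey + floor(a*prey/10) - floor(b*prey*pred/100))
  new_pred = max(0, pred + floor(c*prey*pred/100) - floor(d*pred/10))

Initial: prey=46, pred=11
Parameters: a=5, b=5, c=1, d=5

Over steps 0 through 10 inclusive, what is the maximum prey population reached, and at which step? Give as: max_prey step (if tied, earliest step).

Answer: 82 9

Derivation:
Step 1: prey: 46+23-25=44; pred: 11+5-5=11
Step 2: prey: 44+22-24=42; pred: 11+4-5=10
Step 3: prey: 42+21-21=42; pred: 10+4-5=9
Step 4: prey: 42+21-18=45; pred: 9+3-4=8
Step 5: prey: 45+22-18=49; pred: 8+3-4=7
Step 6: prey: 49+24-17=56; pred: 7+3-3=7
Step 7: prey: 56+28-19=65; pred: 7+3-3=7
Step 8: prey: 65+32-22=75; pred: 7+4-3=8
Step 9: prey: 75+37-30=82; pred: 8+6-4=10
Step 10: prey: 82+41-41=82; pred: 10+8-5=13
Max prey = 82 at step 9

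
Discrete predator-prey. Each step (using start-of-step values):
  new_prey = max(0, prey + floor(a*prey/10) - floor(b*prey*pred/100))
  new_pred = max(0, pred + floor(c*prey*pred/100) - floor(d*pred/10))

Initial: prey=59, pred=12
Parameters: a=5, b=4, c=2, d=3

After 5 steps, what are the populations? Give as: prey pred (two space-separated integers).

Step 1: prey: 59+29-28=60; pred: 12+14-3=23
Step 2: prey: 60+30-55=35; pred: 23+27-6=44
Step 3: prey: 35+17-61=0; pred: 44+30-13=61
Step 4: prey: 0+0-0=0; pred: 61+0-18=43
Step 5: prey: 0+0-0=0; pred: 43+0-12=31

Answer: 0 31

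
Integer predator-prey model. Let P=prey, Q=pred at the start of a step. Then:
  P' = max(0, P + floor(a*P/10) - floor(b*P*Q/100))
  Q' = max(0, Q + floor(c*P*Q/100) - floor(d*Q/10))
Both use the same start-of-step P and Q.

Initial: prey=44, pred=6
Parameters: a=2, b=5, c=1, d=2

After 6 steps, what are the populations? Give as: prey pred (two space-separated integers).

Answer: 9 9

Derivation:
Step 1: prey: 44+8-13=39; pred: 6+2-1=7
Step 2: prey: 39+7-13=33; pred: 7+2-1=8
Step 3: prey: 33+6-13=26; pred: 8+2-1=9
Step 4: prey: 26+5-11=20; pred: 9+2-1=10
Step 5: prey: 20+4-10=14; pred: 10+2-2=10
Step 6: prey: 14+2-7=9; pred: 10+1-2=9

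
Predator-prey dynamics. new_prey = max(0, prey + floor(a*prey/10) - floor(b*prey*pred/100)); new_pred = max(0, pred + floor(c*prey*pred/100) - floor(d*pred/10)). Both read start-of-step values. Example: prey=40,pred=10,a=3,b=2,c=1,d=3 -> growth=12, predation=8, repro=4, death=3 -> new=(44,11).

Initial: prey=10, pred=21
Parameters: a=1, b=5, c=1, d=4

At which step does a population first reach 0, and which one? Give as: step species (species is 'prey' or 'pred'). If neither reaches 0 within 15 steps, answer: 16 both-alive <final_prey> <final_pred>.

Answer: 16 both-alive 1 2

Derivation:
Step 1: prey: 10+1-10=1; pred: 21+2-8=15
Step 2: prey: 1+0-0=1; pred: 15+0-6=9
Step 3: prey: 1+0-0=1; pred: 9+0-3=6
Step 4: prey: 1+0-0=1; pred: 6+0-2=4
Step 5: prey: 1+0-0=1; pred: 4+0-1=3
Step 6: prey: 1+0-0=1; pred: 3+0-1=2
Step 7: prey: 1+0-0=1; pred: 2+0-0=2
Steps 8-15: state stable at prey=1, pred=2 (no change)
No extinction within 15 steps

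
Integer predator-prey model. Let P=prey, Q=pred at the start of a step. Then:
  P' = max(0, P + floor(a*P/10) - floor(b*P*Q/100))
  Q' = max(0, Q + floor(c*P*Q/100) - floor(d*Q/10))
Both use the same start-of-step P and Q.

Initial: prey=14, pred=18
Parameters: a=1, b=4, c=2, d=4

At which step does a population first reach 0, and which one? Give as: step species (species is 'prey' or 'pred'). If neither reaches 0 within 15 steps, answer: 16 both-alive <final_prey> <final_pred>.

Step 1: prey: 14+1-10=5; pred: 18+5-7=16
Step 2: prey: 5+0-3=2; pred: 16+1-6=11
Step 3: prey: 2+0-0=2; pred: 11+0-4=7
Step 4: prey: 2+0-0=2; pred: 7+0-2=5
Step 5: prey: 2+0-0=2; pred: 5+0-2=3
Step 6: prey: 2+0-0=2; pred: 3+0-1=2
Step 7: prey: 2+0-0=2; pred: 2+0-0=2
Steps 8-15: state stable at prey=2, pred=2 (no change)
No extinction within 15 steps

Answer: 16 both-alive 2 2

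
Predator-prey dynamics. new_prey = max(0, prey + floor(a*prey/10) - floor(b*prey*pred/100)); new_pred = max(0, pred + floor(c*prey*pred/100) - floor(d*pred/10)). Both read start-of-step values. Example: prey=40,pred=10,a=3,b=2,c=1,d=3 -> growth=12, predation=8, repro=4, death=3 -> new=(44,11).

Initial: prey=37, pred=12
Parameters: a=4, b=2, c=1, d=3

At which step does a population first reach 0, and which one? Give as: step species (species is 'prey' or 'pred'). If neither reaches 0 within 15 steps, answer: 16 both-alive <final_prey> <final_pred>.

Step 1: prey: 37+14-8=43; pred: 12+4-3=13
Step 2: prey: 43+17-11=49; pred: 13+5-3=15
Step 3: prey: 49+19-14=54; pred: 15+7-4=18
Step 4: prey: 54+21-19=56; pred: 18+9-5=22
Step 5: prey: 56+22-24=54; pred: 22+12-6=28
Step 6: prey: 54+21-30=45; pred: 28+15-8=35
Step 7: prey: 45+18-31=32; pred: 35+15-10=40
Step 8: prey: 32+12-25=19; pred: 40+12-12=40
Step 9: prey: 19+7-15=11; pred: 40+7-12=35
Step 10: prey: 11+4-7=8; pred: 35+3-10=28
Step 11: prey: 8+3-4=7; pred: 28+2-8=22
Step 12: prey: 7+2-3=6; pred: 22+1-6=17
Step 13: prey: 6+2-2=6; pred: 17+1-5=13
Step 14: prey: 6+2-1=7; pred: 13+0-3=10
Step 15: prey: 7+2-1=8; pred: 10+0-3=7
No extinction within 15 steps

Answer: 16 both-alive 8 7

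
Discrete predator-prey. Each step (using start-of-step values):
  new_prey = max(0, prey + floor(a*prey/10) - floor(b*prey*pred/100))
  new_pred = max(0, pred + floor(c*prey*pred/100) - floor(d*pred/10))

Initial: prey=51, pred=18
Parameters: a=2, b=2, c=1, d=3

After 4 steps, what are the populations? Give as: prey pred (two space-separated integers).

Step 1: prey: 51+10-18=43; pred: 18+9-5=22
Step 2: prey: 43+8-18=33; pred: 22+9-6=25
Step 3: prey: 33+6-16=23; pred: 25+8-7=26
Step 4: prey: 23+4-11=16; pred: 26+5-7=24

Answer: 16 24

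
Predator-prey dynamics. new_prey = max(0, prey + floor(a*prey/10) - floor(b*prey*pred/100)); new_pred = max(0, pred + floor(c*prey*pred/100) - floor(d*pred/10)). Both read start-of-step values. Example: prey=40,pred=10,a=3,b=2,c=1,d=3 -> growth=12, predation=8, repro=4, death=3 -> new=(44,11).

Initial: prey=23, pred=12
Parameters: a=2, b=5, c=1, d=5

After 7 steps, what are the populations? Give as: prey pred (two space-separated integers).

Answer: 18 1

Derivation:
Step 1: prey: 23+4-13=14; pred: 12+2-6=8
Step 2: prey: 14+2-5=11; pred: 8+1-4=5
Step 3: prey: 11+2-2=11; pred: 5+0-2=3
Step 4: prey: 11+2-1=12; pred: 3+0-1=2
Step 5: prey: 12+2-1=13; pred: 2+0-1=1
Step 6: prey: 13+2-0=15; pred: 1+0-0=1
Step 7: prey: 15+3-0=18; pred: 1+0-0=1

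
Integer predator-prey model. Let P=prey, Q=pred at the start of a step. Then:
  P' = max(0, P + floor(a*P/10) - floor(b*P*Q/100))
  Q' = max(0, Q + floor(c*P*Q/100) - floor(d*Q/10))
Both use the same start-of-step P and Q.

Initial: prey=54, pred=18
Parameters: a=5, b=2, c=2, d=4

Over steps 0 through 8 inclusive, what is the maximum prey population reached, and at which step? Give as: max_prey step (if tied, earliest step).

Answer: 62 1

Derivation:
Step 1: prey: 54+27-19=62; pred: 18+19-7=30
Step 2: prey: 62+31-37=56; pred: 30+37-12=55
Step 3: prey: 56+28-61=23; pred: 55+61-22=94
Step 4: prey: 23+11-43=0; pred: 94+43-37=100
Step 5: prey: 0+0-0=0; pred: 100+0-40=60
Step 6: prey: 0+0-0=0; pred: 60+0-24=36
Step 7: prey: 0+0-0=0; pred: 36+0-14=22
Step 8: prey: 0+0-0=0; pred: 22+0-8=14
Max prey = 62 at step 1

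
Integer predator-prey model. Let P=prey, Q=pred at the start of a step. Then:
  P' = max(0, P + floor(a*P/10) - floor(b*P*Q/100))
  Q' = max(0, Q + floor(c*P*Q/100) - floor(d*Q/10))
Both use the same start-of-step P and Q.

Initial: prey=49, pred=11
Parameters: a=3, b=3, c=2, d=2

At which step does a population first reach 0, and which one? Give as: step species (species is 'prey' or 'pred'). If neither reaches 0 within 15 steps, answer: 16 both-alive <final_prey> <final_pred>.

Step 1: prey: 49+14-16=47; pred: 11+10-2=19
Step 2: prey: 47+14-26=35; pred: 19+17-3=33
Step 3: prey: 35+10-34=11; pred: 33+23-6=50
Step 4: prey: 11+3-16=0; pred: 50+11-10=51
First extinction: prey at step 4

Answer: 4 prey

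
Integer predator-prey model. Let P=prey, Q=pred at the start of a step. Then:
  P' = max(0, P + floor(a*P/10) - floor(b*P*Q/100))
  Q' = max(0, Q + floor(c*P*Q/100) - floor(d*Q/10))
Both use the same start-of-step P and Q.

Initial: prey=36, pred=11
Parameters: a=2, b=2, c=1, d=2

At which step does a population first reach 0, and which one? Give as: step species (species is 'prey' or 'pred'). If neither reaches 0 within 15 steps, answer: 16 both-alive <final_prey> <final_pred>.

Step 1: prey: 36+7-7=36; pred: 11+3-2=12
Step 2: prey: 36+7-8=35; pred: 12+4-2=14
Step 3: prey: 35+7-9=33; pred: 14+4-2=16
Step 4: prey: 33+6-10=29; pred: 16+5-3=18
Step 5: prey: 29+5-10=24; pred: 18+5-3=20
Step 6: prey: 24+4-9=19; pred: 20+4-4=20
Step 7: prey: 19+3-7=15; pred: 20+3-4=19
Step 8: prey: 15+3-5=13; pred: 19+2-3=18
Step 9: prey: 13+2-4=11; pred: 18+2-3=17
Step 10: prey: 11+2-3=10; pred: 17+1-3=15
Step 11: prey: 10+2-3=9; pred: 15+1-3=13
Step 12: prey: 9+1-2=8; pred: 13+1-2=12
Step 13: prey: 8+1-1=8; pred: 12+0-2=10
Step 14: prey: 8+1-1=8; pred: 10+0-2=8
Step 15: prey: 8+1-1=8; pred: 8+0-1=7
No extinction within 15 steps

Answer: 16 both-alive 8 7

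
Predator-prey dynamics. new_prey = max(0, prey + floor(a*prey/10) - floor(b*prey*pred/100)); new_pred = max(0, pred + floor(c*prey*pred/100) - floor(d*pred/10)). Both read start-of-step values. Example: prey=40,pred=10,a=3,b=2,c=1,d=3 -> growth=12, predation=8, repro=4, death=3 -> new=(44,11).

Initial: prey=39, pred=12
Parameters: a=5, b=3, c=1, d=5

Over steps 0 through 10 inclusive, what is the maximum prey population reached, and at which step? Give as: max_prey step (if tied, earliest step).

Step 1: prey: 39+19-14=44; pred: 12+4-6=10
Step 2: prey: 44+22-13=53; pred: 10+4-5=9
Step 3: prey: 53+26-14=65; pred: 9+4-4=9
Step 4: prey: 65+32-17=80; pred: 9+5-4=10
Step 5: prey: 80+40-24=96; pred: 10+8-5=13
Step 6: prey: 96+48-37=107; pred: 13+12-6=19
Step 7: prey: 107+53-60=100; pred: 19+20-9=30
Step 8: prey: 100+50-90=60; pred: 30+30-15=45
Step 9: prey: 60+30-81=9; pred: 45+27-22=50
Step 10: prey: 9+4-13=0; pred: 50+4-25=29
Max prey = 107 at step 6

Answer: 107 6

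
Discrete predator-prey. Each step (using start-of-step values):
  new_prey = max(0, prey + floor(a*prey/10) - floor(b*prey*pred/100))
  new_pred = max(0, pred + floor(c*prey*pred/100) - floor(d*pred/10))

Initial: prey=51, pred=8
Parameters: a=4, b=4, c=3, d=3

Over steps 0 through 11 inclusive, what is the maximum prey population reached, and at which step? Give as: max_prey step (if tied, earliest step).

Answer: 55 1

Derivation:
Step 1: prey: 51+20-16=55; pred: 8+12-2=18
Step 2: prey: 55+22-39=38; pred: 18+29-5=42
Step 3: prey: 38+15-63=0; pred: 42+47-12=77
Step 4: prey: 0+0-0=0; pred: 77+0-23=54
Step 5: prey: 0+0-0=0; pred: 54+0-16=38
Step 6: prey: 0+0-0=0; pred: 38+0-11=27
Step 7: prey: 0+0-0=0; pred: 27+0-8=19
Step 8: prey: 0+0-0=0; pred: 19+0-5=14
Step 9: prey: 0+0-0=0; pred: 14+0-4=10
Step 10: prey: 0+0-0=0; pred: 10+0-3=7
Step 11: prey: 0+0-0=0; pred: 7+0-2=5
Max prey = 55 at step 1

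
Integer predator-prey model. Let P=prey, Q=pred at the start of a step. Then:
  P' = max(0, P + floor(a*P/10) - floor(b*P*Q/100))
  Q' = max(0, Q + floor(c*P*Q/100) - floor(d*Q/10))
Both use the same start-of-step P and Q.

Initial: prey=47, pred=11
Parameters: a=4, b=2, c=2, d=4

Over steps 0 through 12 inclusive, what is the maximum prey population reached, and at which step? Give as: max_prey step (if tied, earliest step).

Answer: 59 2

Derivation:
Step 1: prey: 47+18-10=55; pred: 11+10-4=17
Step 2: prey: 55+22-18=59; pred: 17+18-6=29
Step 3: prey: 59+23-34=48; pred: 29+34-11=52
Step 4: prey: 48+19-49=18; pred: 52+49-20=81
Step 5: prey: 18+7-29=0; pred: 81+29-32=78
Step 6: prey: 0+0-0=0; pred: 78+0-31=47
Step 7: prey: 0+0-0=0; pred: 47+0-18=29
Step 8: prey: 0+0-0=0; pred: 29+0-11=18
Step 9: prey: 0+0-0=0; pred: 18+0-7=11
Step 10: prey: 0+0-0=0; pred: 11+0-4=7
Step 11: prey: 0+0-0=0; pred: 7+0-2=5
Step 12: prey: 0+0-0=0; pred: 5+0-2=3
Max prey = 59 at step 2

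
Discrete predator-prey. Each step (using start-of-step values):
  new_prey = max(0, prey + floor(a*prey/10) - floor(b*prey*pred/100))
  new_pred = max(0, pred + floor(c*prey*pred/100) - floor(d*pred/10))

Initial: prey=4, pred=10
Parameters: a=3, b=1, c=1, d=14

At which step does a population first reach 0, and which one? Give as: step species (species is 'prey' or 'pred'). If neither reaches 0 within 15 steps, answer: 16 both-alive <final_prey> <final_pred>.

Step 1: prey: 4+1-0=5; pred: 10+0-14=0
First extinction: pred at step 1

Answer: 1 pred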